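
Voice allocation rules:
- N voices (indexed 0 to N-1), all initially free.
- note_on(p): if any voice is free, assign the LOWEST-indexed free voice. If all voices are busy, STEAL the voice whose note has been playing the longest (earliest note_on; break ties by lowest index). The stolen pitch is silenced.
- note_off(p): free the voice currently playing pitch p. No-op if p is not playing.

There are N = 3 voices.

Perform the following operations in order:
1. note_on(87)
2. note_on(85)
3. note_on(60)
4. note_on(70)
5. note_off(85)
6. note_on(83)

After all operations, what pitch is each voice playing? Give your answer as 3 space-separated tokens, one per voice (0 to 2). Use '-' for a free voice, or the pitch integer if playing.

Answer: 70 83 60

Derivation:
Op 1: note_on(87): voice 0 is free -> assigned | voices=[87 - -]
Op 2: note_on(85): voice 1 is free -> assigned | voices=[87 85 -]
Op 3: note_on(60): voice 2 is free -> assigned | voices=[87 85 60]
Op 4: note_on(70): all voices busy, STEAL voice 0 (pitch 87, oldest) -> assign | voices=[70 85 60]
Op 5: note_off(85): free voice 1 | voices=[70 - 60]
Op 6: note_on(83): voice 1 is free -> assigned | voices=[70 83 60]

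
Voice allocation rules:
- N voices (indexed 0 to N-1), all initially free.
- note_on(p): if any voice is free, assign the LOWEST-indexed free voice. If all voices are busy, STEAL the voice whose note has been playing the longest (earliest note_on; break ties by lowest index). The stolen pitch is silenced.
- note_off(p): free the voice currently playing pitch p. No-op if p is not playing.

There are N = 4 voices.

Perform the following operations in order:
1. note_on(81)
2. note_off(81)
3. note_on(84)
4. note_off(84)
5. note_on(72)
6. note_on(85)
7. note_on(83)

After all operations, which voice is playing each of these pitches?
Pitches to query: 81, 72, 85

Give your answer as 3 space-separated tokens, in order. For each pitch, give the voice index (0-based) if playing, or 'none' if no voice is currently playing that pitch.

Op 1: note_on(81): voice 0 is free -> assigned | voices=[81 - - -]
Op 2: note_off(81): free voice 0 | voices=[- - - -]
Op 3: note_on(84): voice 0 is free -> assigned | voices=[84 - - -]
Op 4: note_off(84): free voice 0 | voices=[- - - -]
Op 5: note_on(72): voice 0 is free -> assigned | voices=[72 - - -]
Op 6: note_on(85): voice 1 is free -> assigned | voices=[72 85 - -]
Op 7: note_on(83): voice 2 is free -> assigned | voices=[72 85 83 -]

Answer: none 0 1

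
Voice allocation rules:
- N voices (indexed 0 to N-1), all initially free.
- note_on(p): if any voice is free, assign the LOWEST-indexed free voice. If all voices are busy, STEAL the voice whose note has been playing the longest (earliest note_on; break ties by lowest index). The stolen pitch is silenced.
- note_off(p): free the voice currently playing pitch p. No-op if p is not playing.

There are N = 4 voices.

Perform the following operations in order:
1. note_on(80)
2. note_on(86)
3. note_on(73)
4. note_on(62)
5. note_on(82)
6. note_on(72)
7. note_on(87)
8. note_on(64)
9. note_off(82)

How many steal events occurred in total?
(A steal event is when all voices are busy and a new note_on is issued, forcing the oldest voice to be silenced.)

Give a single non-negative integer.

Answer: 4

Derivation:
Op 1: note_on(80): voice 0 is free -> assigned | voices=[80 - - -]
Op 2: note_on(86): voice 1 is free -> assigned | voices=[80 86 - -]
Op 3: note_on(73): voice 2 is free -> assigned | voices=[80 86 73 -]
Op 4: note_on(62): voice 3 is free -> assigned | voices=[80 86 73 62]
Op 5: note_on(82): all voices busy, STEAL voice 0 (pitch 80, oldest) -> assign | voices=[82 86 73 62]
Op 6: note_on(72): all voices busy, STEAL voice 1 (pitch 86, oldest) -> assign | voices=[82 72 73 62]
Op 7: note_on(87): all voices busy, STEAL voice 2 (pitch 73, oldest) -> assign | voices=[82 72 87 62]
Op 8: note_on(64): all voices busy, STEAL voice 3 (pitch 62, oldest) -> assign | voices=[82 72 87 64]
Op 9: note_off(82): free voice 0 | voices=[- 72 87 64]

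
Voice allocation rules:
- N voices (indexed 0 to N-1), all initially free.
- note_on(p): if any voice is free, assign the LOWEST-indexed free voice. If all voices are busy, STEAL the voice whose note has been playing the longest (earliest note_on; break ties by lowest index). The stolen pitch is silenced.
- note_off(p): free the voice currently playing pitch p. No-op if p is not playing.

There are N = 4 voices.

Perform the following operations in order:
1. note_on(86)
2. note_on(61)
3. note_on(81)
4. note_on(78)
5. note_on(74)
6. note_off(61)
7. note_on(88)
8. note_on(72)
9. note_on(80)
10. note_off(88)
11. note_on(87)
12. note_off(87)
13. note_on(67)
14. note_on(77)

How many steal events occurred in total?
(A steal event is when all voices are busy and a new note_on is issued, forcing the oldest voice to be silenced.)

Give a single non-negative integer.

Op 1: note_on(86): voice 0 is free -> assigned | voices=[86 - - -]
Op 2: note_on(61): voice 1 is free -> assigned | voices=[86 61 - -]
Op 3: note_on(81): voice 2 is free -> assigned | voices=[86 61 81 -]
Op 4: note_on(78): voice 3 is free -> assigned | voices=[86 61 81 78]
Op 5: note_on(74): all voices busy, STEAL voice 0 (pitch 86, oldest) -> assign | voices=[74 61 81 78]
Op 6: note_off(61): free voice 1 | voices=[74 - 81 78]
Op 7: note_on(88): voice 1 is free -> assigned | voices=[74 88 81 78]
Op 8: note_on(72): all voices busy, STEAL voice 2 (pitch 81, oldest) -> assign | voices=[74 88 72 78]
Op 9: note_on(80): all voices busy, STEAL voice 3 (pitch 78, oldest) -> assign | voices=[74 88 72 80]
Op 10: note_off(88): free voice 1 | voices=[74 - 72 80]
Op 11: note_on(87): voice 1 is free -> assigned | voices=[74 87 72 80]
Op 12: note_off(87): free voice 1 | voices=[74 - 72 80]
Op 13: note_on(67): voice 1 is free -> assigned | voices=[74 67 72 80]
Op 14: note_on(77): all voices busy, STEAL voice 0 (pitch 74, oldest) -> assign | voices=[77 67 72 80]

Answer: 4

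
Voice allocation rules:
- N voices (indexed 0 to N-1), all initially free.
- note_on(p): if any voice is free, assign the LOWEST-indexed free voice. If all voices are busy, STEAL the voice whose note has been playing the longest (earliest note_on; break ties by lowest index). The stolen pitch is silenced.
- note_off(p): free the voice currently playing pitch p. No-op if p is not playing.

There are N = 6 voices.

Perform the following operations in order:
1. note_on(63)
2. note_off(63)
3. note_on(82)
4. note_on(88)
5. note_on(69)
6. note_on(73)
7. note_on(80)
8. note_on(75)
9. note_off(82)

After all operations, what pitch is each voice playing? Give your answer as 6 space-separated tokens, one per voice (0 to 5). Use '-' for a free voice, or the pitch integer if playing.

Op 1: note_on(63): voice 0 is free -> assigned | voices=[63 - - - - -]
Op 2: note_off(63): free voice 0 | voices=[- - - - - -]
Op 3: note_on(82): voice 0 is free -> assigned | voices=[82 - - - - -]
Op 4: note_on(88): voice 1 is free -> assigned | voices=[82 88 - - - -]
Op 5: note_on(69): voice 2 is free -> assigned | voices=[82 88 69 - - -]
Op 6: note_on(73): voice 3 is free -> assigned | voices=[82 88 69 73 - -]
Op 7: note_on(80): voice 4 is free -> assigned | voices=[82 88 69 73 80 -]
Op 8: note_on(75): voice 5 is free -> assigned | voices=[82 88 69 73 80 75]
Op 9: note_off(82): free voice 0 | voices=[- 88 69 73 80 75]

Answer: - 88 69 73 80 75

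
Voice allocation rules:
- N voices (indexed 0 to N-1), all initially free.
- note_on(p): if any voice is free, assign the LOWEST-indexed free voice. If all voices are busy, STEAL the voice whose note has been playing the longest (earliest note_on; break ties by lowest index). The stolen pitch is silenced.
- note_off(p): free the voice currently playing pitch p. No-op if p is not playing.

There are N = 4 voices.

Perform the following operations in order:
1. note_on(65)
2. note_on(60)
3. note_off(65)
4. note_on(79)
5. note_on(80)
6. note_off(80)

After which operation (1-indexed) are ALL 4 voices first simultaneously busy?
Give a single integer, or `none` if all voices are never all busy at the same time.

Answer: none

Derivation:
Op 1: note_on(65): voice 0 is free -> assigned | voices=[65 - - -]
Op 2: note_on(60): voice 1 is free -> assigned | voices=[65 60 - -]
Op 3: note_off(65): free voice 0 | voices=[- 60 - -]
Op 4: note_on(79): voice 0 is free -> assigned | voices=[79 60 - -]
Op 5: note_on(80): voice 2 is free -> assigned | voices=[79 60 80 -]
Op 6: note_off(80): free voice 2 | voices=[79 60 - -]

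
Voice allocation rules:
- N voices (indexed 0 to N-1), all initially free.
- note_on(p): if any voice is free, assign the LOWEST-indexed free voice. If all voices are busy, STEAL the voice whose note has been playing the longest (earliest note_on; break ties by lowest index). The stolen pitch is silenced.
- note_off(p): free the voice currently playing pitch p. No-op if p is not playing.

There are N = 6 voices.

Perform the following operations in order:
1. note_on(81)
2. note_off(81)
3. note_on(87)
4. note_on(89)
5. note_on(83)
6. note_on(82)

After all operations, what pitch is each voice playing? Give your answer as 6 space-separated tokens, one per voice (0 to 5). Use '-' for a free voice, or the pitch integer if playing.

Answer: 87 89 83 82 - -

Derivation:
Op 1: note_on(81): voice 0 is free -> assigned | voices=[81 - - - - -]
Op 2: note_off(81): free voice 0 | voices=[- - - - - -]
Op 3: note_on(87): voice 0 is free -> assigned | voices=[87 - - - - -]
Op 4: note_on(89): voice 1 is free -> assigned | voices=[87 89 - - - -]
Op 5: note_on(83): voice 2 is free -> assigned | voices=[87 89 83 - - -]
Op 6: note_on(82): voice 3 is free -> assigned | voices=[87 89 83 82 - -]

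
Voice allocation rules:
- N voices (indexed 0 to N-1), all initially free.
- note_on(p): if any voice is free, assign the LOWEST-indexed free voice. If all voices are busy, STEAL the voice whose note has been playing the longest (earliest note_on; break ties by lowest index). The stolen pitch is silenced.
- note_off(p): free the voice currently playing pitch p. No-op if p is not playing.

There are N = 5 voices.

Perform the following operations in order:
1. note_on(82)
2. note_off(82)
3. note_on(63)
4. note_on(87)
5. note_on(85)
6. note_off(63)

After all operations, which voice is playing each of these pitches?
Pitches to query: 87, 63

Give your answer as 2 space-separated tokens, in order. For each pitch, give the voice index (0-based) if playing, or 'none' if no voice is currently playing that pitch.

Answer: 1 none

Derivation:
Op 1: note_on(82): voice 0 is free -> assigned | voices=[82 - - - -]
Op 2: note_off(82): free voice 0 | voices=[- - - - -]
Op 3: note_on(63): voice 0 is free -> assigned | voices=[63 - - - -]
Op 4: note_on(87): voice 1 is free -> assigned | voices=[63 87 - - -]
Op 5: note_on(85): voice 2 is free -> assigned | voices=[63 87 85 - -]
Op 6: note_off(63): free voice 0 | voices=[- 87 85 - -]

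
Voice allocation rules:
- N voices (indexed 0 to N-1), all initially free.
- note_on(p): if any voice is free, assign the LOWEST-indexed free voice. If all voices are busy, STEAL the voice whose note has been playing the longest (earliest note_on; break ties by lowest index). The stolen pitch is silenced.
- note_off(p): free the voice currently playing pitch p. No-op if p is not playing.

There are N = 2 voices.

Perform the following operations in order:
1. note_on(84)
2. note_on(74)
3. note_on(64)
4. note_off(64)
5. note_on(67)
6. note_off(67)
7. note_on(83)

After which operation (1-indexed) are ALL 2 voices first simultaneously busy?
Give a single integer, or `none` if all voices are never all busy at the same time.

Answer: 2

Derivation:
Op 1: note_on(84): voice 0 is free -> assigned | voices=[84 -]
Op 2: note_on(74): voice 1 is free -> assigned | voices=[84 74]
Op 3: note_on(64): all voices busy, STEAL voice 0 (pitch 84, oldest) -> assign | voices=[64 74]
Op 4: note_off(64): free voice 0 | voices=[- 74]
Op 5: note_on(67): voice 0 is free -> assigned | voices=[67 74]
Op 6: note_off(67): free voice 0 | voices=[- 74]
Op 7: note_on(83): voice 0 is free -> assigned | voices=[83 74]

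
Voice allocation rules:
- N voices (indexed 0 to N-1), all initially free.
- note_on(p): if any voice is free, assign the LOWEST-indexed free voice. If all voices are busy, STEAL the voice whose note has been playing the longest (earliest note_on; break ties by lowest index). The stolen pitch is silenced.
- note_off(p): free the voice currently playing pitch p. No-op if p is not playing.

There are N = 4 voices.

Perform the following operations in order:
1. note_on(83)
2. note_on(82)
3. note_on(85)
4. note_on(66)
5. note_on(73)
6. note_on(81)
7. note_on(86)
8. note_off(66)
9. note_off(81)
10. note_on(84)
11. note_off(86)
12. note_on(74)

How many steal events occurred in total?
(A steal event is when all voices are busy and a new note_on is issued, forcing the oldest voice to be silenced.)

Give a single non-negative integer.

Answer: 3

Derivation:
Op 1: note_on(83): voice 0 is free -> assigned | voices=[83 - - -]
Op 2: note_on(82): voice 1 is free -> assigned | voices=[83 82 - -]
Op 3: note_on(85): voice 2 is free -> assigned | voices=[83 82 85 -]
Op 4: note_on(66): voice 3 is free -> assigned | voices=[83 82 85 66]
Op 5: note_on(73): all voices busy, STEAL voice 0 (pitch 83, oldest) -> assign | voices=[73 82 85 66]
Op 6: note_on(81): all voices busy, STEAL voice 1 (pitch 82, oldest) -> assign | voices=[73 81 85 66]
Op 7: note_on(86): all voices busy, STEAL voice 2 (pitch 85, oldest) -> assign | voices=[73 81 86 66]
Op 8: note_off(66): free voice 3 | voices=[73 81 86 -]
Op 9: note_off(81): free voice 1 | voices=[73 - 86 -]
Op 10: note_on(84): voice 1 is free -> assigned | voices=[73 84 86 -]
Op 11: note_off(86): free voice 2 | voices=[73 84 - -]
Op 12: note_on(74): voice 2 is free -> assigned | voices=[73 84 74 -]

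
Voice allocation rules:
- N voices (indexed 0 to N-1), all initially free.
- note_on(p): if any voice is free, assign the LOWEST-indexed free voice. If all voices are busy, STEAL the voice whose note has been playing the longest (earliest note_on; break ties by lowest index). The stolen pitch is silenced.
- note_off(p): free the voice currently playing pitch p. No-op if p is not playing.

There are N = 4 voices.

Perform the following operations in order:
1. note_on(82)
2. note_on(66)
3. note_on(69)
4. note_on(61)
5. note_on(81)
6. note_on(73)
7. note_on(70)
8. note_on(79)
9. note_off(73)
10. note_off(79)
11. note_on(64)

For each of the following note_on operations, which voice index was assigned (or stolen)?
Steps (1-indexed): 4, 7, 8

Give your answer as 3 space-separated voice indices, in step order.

Answer: 3 2 3

Derivation:
Op 1: note_on(82): voice 0 is free -> assigned | voices=[82 - - -]
Op 2: note_on(66): voice 1 is free -> assigned | voices=[82 66 - -]
Op 3: note_on(69): voice 2 is free -> assigned | voices=[82 66 69 -]
Op 4: note_on(61): voice 3 is free -> assigned | voices=[82 66 69 61]
Op 5: note_on(81): all voices busy, STEAL voice 0 (pitch 82, oldest) -> assign | voices=[81 66 69 61]
Op 6: note_on(73): all voices busy, STEAL voice 1 (pitch 66, oldest) -> assign | voices=[81 73 69 61]
Op 7: note_on(70): all voices busy, STEAL voice 2 (pitch 69, oldest) -> assign | voices=[81 73 70 61]
Op 8: note_on(79): all voices busy, STEAL voice 3 (pitch 61, oldest) -> assign | voices=[81 73 70 79]
Op 9: note_off(73): free voice 1 | voices=[81 - 70 79]
Op 10: note_off(79): free voice 3 | voices=[81 - 70 -]
Op 11: note_on(64): voice 1 is free -> assigned | voices=[81 64 70 -]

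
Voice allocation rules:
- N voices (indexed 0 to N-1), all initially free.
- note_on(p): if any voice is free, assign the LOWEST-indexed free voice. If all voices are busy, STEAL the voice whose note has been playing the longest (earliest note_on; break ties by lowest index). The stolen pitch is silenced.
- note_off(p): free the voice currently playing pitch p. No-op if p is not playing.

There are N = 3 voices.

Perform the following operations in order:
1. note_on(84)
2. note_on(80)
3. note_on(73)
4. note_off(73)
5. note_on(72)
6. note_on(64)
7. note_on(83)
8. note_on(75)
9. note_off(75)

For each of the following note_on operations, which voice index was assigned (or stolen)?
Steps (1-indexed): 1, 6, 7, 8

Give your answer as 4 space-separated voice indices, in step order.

Op 1: note_on(84): voice 0 is free -> assigned | voices=[84 - -]
Op 2: note_on(80): voice 1 is free -> assigned | voices=[84 80 -]
Op 3: note_on(73): voice 2 is free -> assigned | voices=[84 80 73]
Op 4: note_off(73): free voice 2 | voices=[84 80 -]
Op 5: note_on(72): voice 2 is free -> assigned | voices=[84 80 72]
Op 6: note_on(64): all voices busy, STEAL voice 0 (pitch 84, oldest) -> assign | voices=[64 80 72]
Op 7: note_on(83): all voices busy, STEAL voice 1 (pitch 80, oldest) -> assign | voices=[64 83 72]
Op 8: note_on(75): all voices busy, STEAL voice 2 (pitch 72, oldest) -> assign | voices=[64 83 75]
Op 9: note_off(75): free voice 2 | voices=[64 83 -]

Answer: 0 0 1 2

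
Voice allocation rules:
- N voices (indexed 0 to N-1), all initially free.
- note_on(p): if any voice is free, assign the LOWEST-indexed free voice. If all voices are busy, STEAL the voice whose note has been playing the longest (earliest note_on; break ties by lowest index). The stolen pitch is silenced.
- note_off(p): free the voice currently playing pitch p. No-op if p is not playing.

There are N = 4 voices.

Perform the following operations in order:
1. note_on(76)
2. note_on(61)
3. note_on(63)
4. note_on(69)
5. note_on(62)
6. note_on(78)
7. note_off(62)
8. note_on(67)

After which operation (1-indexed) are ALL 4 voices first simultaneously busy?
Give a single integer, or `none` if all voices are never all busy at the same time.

Op 1: note_on(76): voice 0 is free -> assigned | voices=[76 - - -]
Op 2: note_on(61): voice 1 is free -> assigned | voices=[76 61 - -]
Op 3: note_on(63): voice 2 is free -> assigned | voices=[76 61 63 -]
Op 4: note_on(69): voice 3 is free -> assigned | voices=[76 61 63 69]
Op 5: note_on(62): all voices busy, STEAL voice 0 (pitch 76, oldest) -> assign | voices=[62 61 63 69]
Op 6: note_on(78): all voices busy, STEAL voice 1 (pitch 61, oldest) -> assign | voices=[62 78 63 69]
Op 7: note_off(62): free voice 0 | voices=[- 78 63 69]
Op 8: note_on(67): voice 0 is free -> assigned | voices=[67 78 63 69]

Answer: 4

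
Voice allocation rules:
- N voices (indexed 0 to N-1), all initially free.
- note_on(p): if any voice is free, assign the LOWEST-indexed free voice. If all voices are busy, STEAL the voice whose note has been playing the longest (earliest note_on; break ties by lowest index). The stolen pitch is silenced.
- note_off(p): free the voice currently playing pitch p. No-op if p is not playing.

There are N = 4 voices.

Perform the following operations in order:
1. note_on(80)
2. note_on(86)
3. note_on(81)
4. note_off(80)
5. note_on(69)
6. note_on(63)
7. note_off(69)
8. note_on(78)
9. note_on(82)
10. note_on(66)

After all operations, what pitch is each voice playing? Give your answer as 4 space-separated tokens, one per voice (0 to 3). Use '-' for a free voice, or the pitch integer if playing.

Answer: 78 82 66 63

Derivation:
Op 1: note_on(80): voice 0 is free -> assigned | voices=[80 - - -]
Op 2: note_on(86): voice 1 is free -> assigned | voices=[80 86 - -]
Op 3: note_on(81): voice 2 is free -> assigned | voices=[80 86 81 -]
Op 4: note_off(80): free voice 0 | voices=[- 86 81 -]
Op 5: note_on(69): voice 0 is free -> assigned | voices=[69 86 81 -]
Op 6: note_on(63): voice 3 is free -> assigned | voices=[69 86 81 63]
Op 7: note_off(69): free voice 0 | voices=[- 86 81 63]
Op 8: note_on(78): voice 0 is free -> assigned | voices=[78 86 81 63]
Op 9: note_on(82): all voices busy, STEAL voice 1 (pitch 86, oldest) -> assign | voices=[78 82 81 63]
Op 10: note_on(66): all voices busy, STEAL voice 2 (pitch 81, oldest) -> assign | voices=[78 82 66 63]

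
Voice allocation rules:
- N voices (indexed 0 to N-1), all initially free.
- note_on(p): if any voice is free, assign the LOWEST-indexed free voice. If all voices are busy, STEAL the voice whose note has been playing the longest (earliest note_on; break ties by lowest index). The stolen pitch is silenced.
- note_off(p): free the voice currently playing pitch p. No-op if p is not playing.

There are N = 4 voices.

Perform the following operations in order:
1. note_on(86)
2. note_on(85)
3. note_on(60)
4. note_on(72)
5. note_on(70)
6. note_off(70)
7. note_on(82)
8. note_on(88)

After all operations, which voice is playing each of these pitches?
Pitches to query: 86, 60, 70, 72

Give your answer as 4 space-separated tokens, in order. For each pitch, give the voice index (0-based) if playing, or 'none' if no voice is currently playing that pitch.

Answer: none 2 none 3

Derivation:
Op 1: note_on(86): voice 0 is free -> assigned | voices=[86 - - -]
Op 2: note_on(85): voice 1 is free -> assigned | voices=[86 85 - -]
Op 3: note_on(60): voice 2 is free -> assigned | voices=[86 85 60 -]
Op 4: note_on(72): voice 3 is free -> assigned | voices=[86 85 60 72]
Op 5: note_on(70): all voices busy, STEAL voice 0 (pitch 86, oldest) -> assign | voices=[70 85 60 72]
Op 6: note_off(70): free voice 0 | voices=[- 85 60 72]
Op 7: note_on(82): voice 0 is free -> assigned | voices=[82 85 60 72]
Op 8: note_on(88): all voices busy, STEAL voice 1 (pitch 85, oldest) -> assign | voices=[82 88 60 72]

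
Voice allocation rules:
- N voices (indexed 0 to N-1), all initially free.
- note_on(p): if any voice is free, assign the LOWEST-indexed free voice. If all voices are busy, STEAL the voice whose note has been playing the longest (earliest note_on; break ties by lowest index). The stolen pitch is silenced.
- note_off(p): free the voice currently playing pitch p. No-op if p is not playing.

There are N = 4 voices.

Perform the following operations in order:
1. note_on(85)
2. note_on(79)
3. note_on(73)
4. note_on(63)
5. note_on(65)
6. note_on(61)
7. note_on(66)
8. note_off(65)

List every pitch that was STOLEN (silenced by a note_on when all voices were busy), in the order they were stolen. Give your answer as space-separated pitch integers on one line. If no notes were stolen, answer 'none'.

Answer: 85 79 73

Derivation:
Op 1: note_on(85): voice 0 is free -> assigned | voices=[85 - - -]
Op 2: note_on(79): voice 1 is free -> assigned | voices=[85 79 - -]
Op 3: note_on(73): voice 2 is free -> assigned | voices=[85 79 73 -]
Op 4: note_on(63): voice 3 is free -> assigned | voices=[85 79 73 63]
Op 5: note_on(65): all voices busy, STEAL voice 0 (pitch 85, oldest) -> assign | voices=[65 79 73 63]
Op 6: note_on(61): all voices busy, STEAL voice 1 (pitch 79, oldest) -> assign | voices=[65 61 73 63]
Op 7: note_on(66): all voices busy, STEAL voice 2 (pitch 73, oldest) -> assign | voices=[65 61 66 63]
Op 8: note_off(65): free voice 0 | voices=[- 61 66 63]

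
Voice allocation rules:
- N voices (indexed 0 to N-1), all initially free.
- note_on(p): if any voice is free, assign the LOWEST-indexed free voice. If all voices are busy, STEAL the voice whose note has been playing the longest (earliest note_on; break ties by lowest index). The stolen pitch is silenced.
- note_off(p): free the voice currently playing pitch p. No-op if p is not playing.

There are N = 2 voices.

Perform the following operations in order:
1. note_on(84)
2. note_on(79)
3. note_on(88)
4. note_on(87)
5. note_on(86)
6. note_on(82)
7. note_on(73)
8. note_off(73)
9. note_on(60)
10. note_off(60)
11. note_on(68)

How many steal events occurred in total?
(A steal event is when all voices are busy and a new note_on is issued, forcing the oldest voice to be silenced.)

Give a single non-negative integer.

Op 1: note_on(84): voice 0 is free -> assigned | voices=[84 -]
Op 2: note_on(79): voice 1 is free -> assigned | voices=[84 79]
Op 3: note_on(88): all voices busy, STEAL voice 0 (pitch 84, oldest) -> assign | voices=[88 79]
Op 4: note_on(87): all voices busy, STEAL voice 1 (pitch 79, oldest) -> assign | voices=[88 87]
Op 5: note_on(86): all voices busy, STEAL voice 0 (pitch 88, oldest) -> assign | voices=[86 87]
Op 6: note_on(82): all voices busy, STEAL voice 1 (pitch 87, oldest) -> assign | voices=[86 82]
Op 7: note_on(73): all voices busy, STEAL voice 0 (pitch 86, oldest) -> assign | voices=[73 82]
Op 8: note_off(73): free voice 0 | voices=[- 82]
Op 9: note_on(60): voice 0 is free -> assigned | voices=[60 82]
Op 10: note_off(60): free voice 0 | voices=[- 82]
Op 11: note_on(68): voice 0 is free -> assigned | voices=[68 82]

Answer: 5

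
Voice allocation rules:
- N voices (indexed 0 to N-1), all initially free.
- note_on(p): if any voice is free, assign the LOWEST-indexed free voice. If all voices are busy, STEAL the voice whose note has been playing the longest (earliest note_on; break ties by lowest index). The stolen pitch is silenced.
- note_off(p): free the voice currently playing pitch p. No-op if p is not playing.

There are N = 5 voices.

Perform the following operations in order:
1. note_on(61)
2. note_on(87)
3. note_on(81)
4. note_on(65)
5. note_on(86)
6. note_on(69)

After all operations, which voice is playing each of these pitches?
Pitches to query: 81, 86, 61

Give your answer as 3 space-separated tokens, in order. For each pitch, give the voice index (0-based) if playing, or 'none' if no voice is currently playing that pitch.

Op 1: note_on(61): voice 0 is free -> assigned | voices=[61 - - - -]
Op 2: note_on(87): voice 1 is free -> assigned | voices=[61 87 - - -]
Op 3: note_on(81): voice 2 is free -> assigned | voices=[61 87 81 - -]
Op 4: note_on(65): voice 3 is free -> assigned | voices=[61 87 81 65 -]
Op 5: note_on(86): voice 4 is free -> assigned | voices=[61 87 81 65 86]
Op 6: note_on(69): all voices busy, STEAL voice 0 (pitch 61, oldest) -> assign | voices=[69 87 81 65 86]

Answer: 2 4 none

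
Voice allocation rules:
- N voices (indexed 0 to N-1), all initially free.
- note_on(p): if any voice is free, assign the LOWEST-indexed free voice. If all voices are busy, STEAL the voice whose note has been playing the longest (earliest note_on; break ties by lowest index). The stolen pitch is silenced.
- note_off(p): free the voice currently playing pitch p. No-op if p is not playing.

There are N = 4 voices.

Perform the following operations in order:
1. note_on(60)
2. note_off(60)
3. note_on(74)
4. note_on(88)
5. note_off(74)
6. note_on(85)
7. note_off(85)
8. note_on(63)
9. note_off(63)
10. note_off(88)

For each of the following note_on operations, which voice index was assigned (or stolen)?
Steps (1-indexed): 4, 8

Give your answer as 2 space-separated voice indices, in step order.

Answer: 1 0

Derivation:
Op 1: note_on(60): voice 0 is free -> assigned | voices=[60 - - -]
Op 2: note_off(60): free voice 0 | voices=[- - - -]
Op 3: note_on(74): voice 0 is free -> assigned | voices=[74 - - -]
Op 4: note_on(88): voice 1 is free -> assigned | voices=[74 88 - -]
Op 5: note_off(74): free voice 0 | voices=[- 88 - -]
Op 6: note_on(85): voice 0 is free -> assigned | voices=[85 88 - -]
Op 7: note_off(85): free voice 0 | voices=[- 88 - -]
Op 8: note_on(63): voice 0 is free -> assigned | voices=[63 88 - -]
Op 9: note_off(63): free voice 0 | voices=[- 88 - -]
Op 10: note_off(88): free voice 1 | voices=[- - - -]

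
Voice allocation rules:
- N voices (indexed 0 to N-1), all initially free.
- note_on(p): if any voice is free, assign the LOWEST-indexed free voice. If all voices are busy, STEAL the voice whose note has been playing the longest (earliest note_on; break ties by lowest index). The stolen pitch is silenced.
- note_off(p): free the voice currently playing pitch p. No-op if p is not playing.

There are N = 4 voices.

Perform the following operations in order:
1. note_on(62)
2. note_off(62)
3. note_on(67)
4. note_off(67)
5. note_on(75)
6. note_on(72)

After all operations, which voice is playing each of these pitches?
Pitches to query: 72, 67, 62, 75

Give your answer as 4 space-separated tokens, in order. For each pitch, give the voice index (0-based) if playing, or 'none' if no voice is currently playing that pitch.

Op 1: note_on(62): voice 0 is free -> assigned | voices=[62 - - -]
Op 2: note_off(62): free voice 0 | voices=[- - - -]
Op 3: note_on(67): voice 0 is free -> assigned | voices=[67 - - -]
Op 4: note_off(67): free voice 0 | voices=[- - - -]
Op 5: note_on(75): voice 0 is free -> assigned | voices=[75 - - -]
Op 6: note_on(72): voice 1 is free -> assigned | voices=[75 72 - -]

Answer: 1 none none 0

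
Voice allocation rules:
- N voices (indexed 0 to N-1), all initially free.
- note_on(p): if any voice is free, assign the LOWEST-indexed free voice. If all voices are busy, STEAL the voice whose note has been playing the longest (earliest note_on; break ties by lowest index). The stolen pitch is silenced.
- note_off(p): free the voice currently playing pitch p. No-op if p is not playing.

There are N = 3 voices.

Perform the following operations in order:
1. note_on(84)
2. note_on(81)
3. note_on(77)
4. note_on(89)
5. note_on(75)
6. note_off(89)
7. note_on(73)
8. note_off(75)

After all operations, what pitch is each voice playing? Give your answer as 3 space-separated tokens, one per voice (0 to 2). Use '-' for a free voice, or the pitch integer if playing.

Op 1: note_on(84): voice 0 is free -> assigned | voices=[84 - -]
Op 2: note_on(81): voice 1 is free -> assigned | voices=[84 81 -]
Op 3: note_on(77): voice 2 is free -> assigned | voices=[84 81 77]
Op 4: note_on(89): all voices busy, STEAL voice 0 (pitch 84, oldest) -> assign | voices=[89 81 77]
Op 5: note_on(75): all voices busy, STEAL voice 1 (pitch 81, oldest) -> assign | voices=[89 75 77]
Op 6: note_off(89): free voice 0 | voices=[- 75 77]
Op 7: note_on(73): voice 0 is free -> assigned | voices=[73 75 77]
Op 8: note_off(75): free voice 1 | voices=[73 - 77]

Answer: 73 - 77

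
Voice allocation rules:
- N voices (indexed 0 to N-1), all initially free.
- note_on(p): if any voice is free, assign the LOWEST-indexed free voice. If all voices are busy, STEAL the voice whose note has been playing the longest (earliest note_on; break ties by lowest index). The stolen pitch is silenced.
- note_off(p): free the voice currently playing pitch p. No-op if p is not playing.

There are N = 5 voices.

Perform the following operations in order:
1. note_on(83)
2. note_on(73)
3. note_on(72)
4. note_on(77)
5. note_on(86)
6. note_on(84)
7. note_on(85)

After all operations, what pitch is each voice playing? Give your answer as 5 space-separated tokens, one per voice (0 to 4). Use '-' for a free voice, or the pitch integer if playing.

Op 1: note_on(83): voice 0 is free -> assigned | voices=[83 - - - -]
Op 2: note_on(73): voice 1 is free -> assigned | voices=[83 73 - - -]
Op 3: note_on(72): voice 2 is free -> assigned | voices=[83 73 72 - -]
Op 4: note_on(77): voice 3 is free -> assigned | voices=[83 73 72 77 -]
Op 5: note_on(86): voice 4 is free -> assigned | voices=[83 73 72 77 86]
Op 6: note_on(84): all voices busy, STEAL voice 0 (pitch 83, oldest) -> assign | voices=[84 73 72 77 86]
Op 7: note_on(85): all voices busy, STEAL voice 1 (pitch 73, oldest) -> assign | voices=[84 85 72 77 86]

Answer: 84 85 72 77 86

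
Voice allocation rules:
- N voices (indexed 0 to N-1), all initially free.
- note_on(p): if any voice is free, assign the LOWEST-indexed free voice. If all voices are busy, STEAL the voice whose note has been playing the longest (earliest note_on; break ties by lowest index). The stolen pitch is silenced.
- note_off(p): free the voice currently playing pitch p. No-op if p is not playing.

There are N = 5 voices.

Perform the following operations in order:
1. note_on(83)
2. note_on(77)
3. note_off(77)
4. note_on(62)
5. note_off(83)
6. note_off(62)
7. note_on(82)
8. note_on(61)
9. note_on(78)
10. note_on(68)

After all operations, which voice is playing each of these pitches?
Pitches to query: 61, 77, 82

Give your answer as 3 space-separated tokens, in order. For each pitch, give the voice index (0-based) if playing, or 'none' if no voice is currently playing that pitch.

Op 1: note_on(83): voice 0 is free -> assigned | voices=[83 - - - -]
Op 2: note_on(77): voice 1 is free -> assigned | voices=[83 77 - - -]
Op 3: note_off(77): free voice 1 | voices=[83 - - - -]
Op 4: note_on(62): voice 1 is free -> assigned | voices=[83 62 - - -]
Op 5: note_off(83): free voice 0 | voices=[- 62 - - -]
Op 6: note_off(62): free voice 1 | voices=[- - - - -]
Op 7: note_on(82): voice 0 is free -> assigned | voices=[82 - - - -]
Op 8: note_on(61): voice 1 is free -> assigned | voices=[82 61 - - -]
Op 9: note_on(78): voice 2 is free -> assigned | voices=[82 61 78 - -]
Op 10: note_on(68): voice 3 is free -> assigned | voices=[82 61 78 68 -]

Answer: 1 none 0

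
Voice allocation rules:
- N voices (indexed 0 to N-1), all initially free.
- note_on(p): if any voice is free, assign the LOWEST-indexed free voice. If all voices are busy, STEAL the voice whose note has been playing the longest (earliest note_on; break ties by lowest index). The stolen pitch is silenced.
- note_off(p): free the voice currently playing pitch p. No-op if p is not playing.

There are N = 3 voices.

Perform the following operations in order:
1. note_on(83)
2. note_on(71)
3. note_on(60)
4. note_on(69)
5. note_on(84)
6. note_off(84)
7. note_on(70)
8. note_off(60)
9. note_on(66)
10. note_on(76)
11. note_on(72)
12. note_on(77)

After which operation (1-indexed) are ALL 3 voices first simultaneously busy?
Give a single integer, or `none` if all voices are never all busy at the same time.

Answer: 3

Derivation:
Op 1: note_on(83): voice 0 is free -> assigned | voices=[83 - -]
Op 2: note_on(71): voice 1 is free -> assigned | voices=[83 71 -]
Op 3: note_on(60): voice 2 is free -> assigned | voices=[83 71 60]
Op 4: note_on(69): all voices busy, STEAL voice 0 (pitch 83, oldest) -> assign | voices=[69 71 60]
Op 5: note_on(84): all voices busy, STEAL voice 1 (pitch 71, oldest) -> assign | voices=[69 84 60]
Op 6: note_off(84): free voice 1 | voices=[69 - 60]
Op 7: note_on(70): voice 1 is free -> assigned | voices=[69 70 60]
Op 8: note_off(60): free voice 2 | voices=[69 70 -]
Op 9: note_on(66): voice 2 is free -> assigned | voices=[69 70 66]
Op 10: note_on(76): all voices busy, STEAL voice 0 (pitch 69, oldest) -> assign | voices=[76 70 66]
Op 11: note_on(72): all voices busy, STEAL voice 1 (pitch 70, oldest) -> assign | voices=[76 72 66]
Op 12: note_on(77): all voices busy, STEAL voice 2 (pitch 66, oldest) -> assign | voices=[76 72 77]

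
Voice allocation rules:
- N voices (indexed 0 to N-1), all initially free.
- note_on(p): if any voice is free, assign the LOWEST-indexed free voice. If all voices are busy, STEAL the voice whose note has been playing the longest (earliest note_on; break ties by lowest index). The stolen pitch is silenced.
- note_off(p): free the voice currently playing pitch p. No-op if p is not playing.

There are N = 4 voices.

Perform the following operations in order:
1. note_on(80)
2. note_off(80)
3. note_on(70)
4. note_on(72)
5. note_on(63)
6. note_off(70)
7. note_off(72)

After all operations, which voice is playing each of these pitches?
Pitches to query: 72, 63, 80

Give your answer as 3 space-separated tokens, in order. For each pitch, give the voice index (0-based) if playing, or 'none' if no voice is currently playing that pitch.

Answer: none 2 none

Derivation:
Op 1: note_on(80): voice 0 is free -> assigned | voices=[80 - - -]
Op 2: note_off(80): free voice 0 | voices=[- - - -]
Op 3: note_on(70): voice 0 is free -> assigned | voices=[70 - - -]
Op 4: note_on(72): voice 1 is free -> assigned | voices=[70 72 - -]
Op 5: note_on(63): voice 2 is free -> assigned | voices=[70 72 63 -]
Op 6: note_off(70): free voice 0 | voices=[- 72 63 -]
Op 7: note_off(72): free voice 1 | voices=[- - 63 -]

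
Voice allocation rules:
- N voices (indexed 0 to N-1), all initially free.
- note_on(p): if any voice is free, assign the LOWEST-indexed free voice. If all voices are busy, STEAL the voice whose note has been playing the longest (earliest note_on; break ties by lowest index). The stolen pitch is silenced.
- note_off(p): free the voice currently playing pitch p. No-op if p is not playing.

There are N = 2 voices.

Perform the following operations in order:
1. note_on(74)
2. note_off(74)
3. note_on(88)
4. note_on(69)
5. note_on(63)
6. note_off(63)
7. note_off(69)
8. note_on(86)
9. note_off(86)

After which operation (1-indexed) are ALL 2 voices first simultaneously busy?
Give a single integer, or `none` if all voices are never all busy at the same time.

Answer: 4

Derivation:
Op 1: note_on(74): voice 0 is free -> assigned | voices=[74 -]
Op 2: note_off(74): free voice 0 | voices=[- -]
Op 3: note_on(88): voice 0 is free -> assigned | voices=[88 -]
Op 4: note_on(69): voice 1 is free -> assigned | voices=[88 69]
Op 5: note_on(63): all voices busy, STEAL voice 0 (pitch 88, oldest) -> assign | voices=[63 69]
Op 6: note_off(63): free voice 0 | voices=[- 69]
Op 7: note_off(69): free voice 1 | voices=[- -]
Op 8: note_on(86): voice 0 is free -> assigned | voices=[86 -]
Op 9: note_off(86): free voice 0 | voices=[- -]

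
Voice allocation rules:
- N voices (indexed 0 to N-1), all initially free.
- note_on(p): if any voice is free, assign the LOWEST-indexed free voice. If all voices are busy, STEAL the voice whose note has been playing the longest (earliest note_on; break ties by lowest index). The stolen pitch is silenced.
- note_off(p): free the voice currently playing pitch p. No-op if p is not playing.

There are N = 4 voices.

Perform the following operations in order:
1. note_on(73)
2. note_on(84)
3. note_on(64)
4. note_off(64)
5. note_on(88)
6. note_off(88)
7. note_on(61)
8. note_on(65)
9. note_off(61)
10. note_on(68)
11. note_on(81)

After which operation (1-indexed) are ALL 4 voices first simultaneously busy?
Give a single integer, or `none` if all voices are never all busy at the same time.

Answer: 8

Derivation:
Op 1: note_on(73): voice 0 is free -> assigned | voices=[73 - - -]
Op 2: note_on(84): voice 1 is free -> assigned | voices=[73 84 - -]
Op 3: note_on(64): voice 2 is free -> assigned | voices=[73 84 64 -]
Op 4: note_off(64): free voice 2 | voices=[73 84 - -]
Op 5: note_on(88): voice 2 is free -> assigned | voices=[73 84 88 -]
Op 6: note_off(88): free voice 2 | voices=[73 84 - -]
Op 7: note_on(61): voice 2 is free -> assigned | voices=[73 84 61 -]
Op 8: note_on(65): voice 3 is free -> assigned | voices=[73 84 61 65]
Op 9: note_off(61): free voice 2 | voices=[73 84 - 65]
Op 10: note_on(68): voice 2 is free -> assigned | voices=[73 84 68 65]
Op 11: note_on(81): all voices busy, STEAL voice 0 (pitch 73, oldest) -> assign | voices=[81 84 68 65]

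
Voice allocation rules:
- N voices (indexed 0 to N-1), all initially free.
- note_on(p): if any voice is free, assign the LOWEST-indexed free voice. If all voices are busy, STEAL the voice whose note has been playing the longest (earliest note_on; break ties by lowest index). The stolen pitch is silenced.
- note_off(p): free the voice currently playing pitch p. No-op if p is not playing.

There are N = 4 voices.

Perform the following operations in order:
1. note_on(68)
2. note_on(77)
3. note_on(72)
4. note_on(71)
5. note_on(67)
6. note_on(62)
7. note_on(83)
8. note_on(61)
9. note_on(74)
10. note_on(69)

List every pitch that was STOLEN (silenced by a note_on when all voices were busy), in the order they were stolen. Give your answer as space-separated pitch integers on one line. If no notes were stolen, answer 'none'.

Answer: 68 77 72 71 67 62

Derivation:
Op 1: note_on(68): voice 0 is free -> assigned | voices=[68 - - -]
Op 2: note_on(77): voice 1 is free -> assigned | voices=[68 77 - -]
Op 3: note_on(72): voice 2 is free -> assigned | voices=[68 77 72 -]
Op 4: note_on(71): voice 3 is free -> assigned | voices=[68 77 72 71]
Op 5: note_on(67): all voices busy, STEAL voice 0 (pitch 68, oldest) -> assign | voices=[67 77 72 71]
Op 6: note_on(62): all voices busy, STEAL voice 1 (pitch 77, oldest) -> assign | voices=[67 62 72 71]
Op 7: note_on(83): all voices busy, STEAL voice 2 (pitch 72, oldest) -> assign | voices=[67 62 83 71]
Op 8: note_on(61): all voices busy, STEAL voice 3 (pitch 71, oldest) -> assign | voices=[67 62 83 61]
Op 9: note_on(74): all voices busy, STEAL voice 0 (pitch 67, oldest) -> assign | voices=[74 62 83 61]
Op 10: note_on(69): all voices busy, STEAL voice 1 (pitch 62, oldest) -> assign | voices=[74 69 83 61]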